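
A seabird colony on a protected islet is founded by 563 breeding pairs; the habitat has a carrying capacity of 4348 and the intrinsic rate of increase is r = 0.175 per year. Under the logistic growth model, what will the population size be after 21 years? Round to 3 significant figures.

3710 breeding pairs

A = (K − N₀)/N₀ = (4348 − 563)/563 = 6.7229.
N(t) = K/(1 + A·e^(−rt)) = 4348/(1 + 6.7229×e^(−0.175×21)).
e^(−3.675) = 0.025349; denominator = 1 + 6.7229×0.025349 = 1.1704.
N = 4348/1.1704 = 3714.9.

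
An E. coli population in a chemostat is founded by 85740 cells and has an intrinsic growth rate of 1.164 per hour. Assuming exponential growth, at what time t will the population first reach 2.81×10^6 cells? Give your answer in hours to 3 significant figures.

Set N₀·e^(rt) = 2.81×10^6: e^(1.164·t) = 2.81×10^6/85740 = 32.774.
1.164·t = ln(32.774) = 3.4896, so t = 3.4896/1.164 = 2.998.

3.00 hours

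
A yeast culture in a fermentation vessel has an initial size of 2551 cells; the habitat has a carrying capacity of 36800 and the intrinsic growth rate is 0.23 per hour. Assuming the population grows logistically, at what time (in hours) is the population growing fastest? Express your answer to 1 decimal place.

11.3 hours

Logistic growth is fastest at N = K/2 = 18400.
A = (K − N₀)/N₀ = 13.426. Set K/(1 + A·e^(−rt)) = K/2 → A·e^(−rt) = 1.
e^(−0.23t) = 1/13.426 = 0.0744839, so t = ln(13.426)/0.23 = 2.5972/0.23 = 11.292.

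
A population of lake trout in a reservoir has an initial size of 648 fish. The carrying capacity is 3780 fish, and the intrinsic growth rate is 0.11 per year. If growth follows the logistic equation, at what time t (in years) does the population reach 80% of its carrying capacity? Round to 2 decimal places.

26.93 years

A = (K − N₀)/N₀ = (3780 − 648)/648 = 4.8333.
Solve 3780/(1 + 4.8333·e^(−0.11t)) = 3024: 1 + 4.8333·e^(−0.11t) = 1.25, so e^(−0.11t) = 0.0517241.
−0.11·t = ln(0.0517241) = -2.9618, so t = 2.9618/0.11 = 26.926.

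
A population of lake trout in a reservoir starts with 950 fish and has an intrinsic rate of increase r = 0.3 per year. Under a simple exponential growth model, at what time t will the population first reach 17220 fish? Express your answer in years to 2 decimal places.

Set N₀·e^(rt) = 17220: e^(0.3·t) = 17220/950 = 18.126.
0.3·t = ln(18.126) = 2.8974, so t = 2.8974/0.3 = 9.6579.

9.66 years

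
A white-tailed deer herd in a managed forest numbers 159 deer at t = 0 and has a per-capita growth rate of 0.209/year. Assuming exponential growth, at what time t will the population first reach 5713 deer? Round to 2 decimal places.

Set N₀·e^(rt) = 5713: e^(0.209·t) = 5713/159 = 35.931.
0.209·t = ln(35.931) = 3.5816, so t = 3.5816/0.209 = 17.137.

17.14 years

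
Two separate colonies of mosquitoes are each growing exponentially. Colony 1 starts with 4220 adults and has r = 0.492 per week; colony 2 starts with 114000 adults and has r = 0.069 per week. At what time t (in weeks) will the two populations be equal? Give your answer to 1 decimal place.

7.8 weeks

Set 4220·e^(0.492t) = 114000·e^(0.069t).
e^((0.492 − 0.069)t) = 114000/4220 → e^(0.423·t) = 27.014.
0.423·t = ln(27.014) = 3.2964, so t = 3.2964/0.423 = 7.7928.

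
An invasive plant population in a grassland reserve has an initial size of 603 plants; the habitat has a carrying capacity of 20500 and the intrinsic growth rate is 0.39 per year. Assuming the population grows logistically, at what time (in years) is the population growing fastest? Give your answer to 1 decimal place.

9.0 years

Logistic growth is fastest at N = K/2 = 10250.
A = (K − N₀)/N₀ = 32.997. Set K/(1 + A·e^(−rt)) = K/2 → A·e^(−rt) = 1.
e^(−0.39t) = 1/32.997 = 0.0303061, so t = ln(32.997)/0.39 = 3.4964/0.39 = 8.9651.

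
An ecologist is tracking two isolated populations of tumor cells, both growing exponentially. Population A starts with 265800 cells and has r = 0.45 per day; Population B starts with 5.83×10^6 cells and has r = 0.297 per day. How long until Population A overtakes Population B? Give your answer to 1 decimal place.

20.2 days

Set 265800·e^(0.45t) = 5.83×10^6·e^(0.297t).
e^((0.45 − 0.297)t) = 5.83×10^6/265800 → e^(0.153·t) = 21.934.
0.153·t = ln(21.934) = 3.088, so t = 3.088/0.153 = 20.183.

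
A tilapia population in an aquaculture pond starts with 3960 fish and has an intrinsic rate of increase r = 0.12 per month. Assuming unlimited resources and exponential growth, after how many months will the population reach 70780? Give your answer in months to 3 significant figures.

24.0 months

Set N₀·e^(rt) = 70780: e^(0.12·t) = 70780/3960 = 17.874.
0.12·t = ln(17.874) = 2.8833, so t = 2.8833/0.12 = 24.028.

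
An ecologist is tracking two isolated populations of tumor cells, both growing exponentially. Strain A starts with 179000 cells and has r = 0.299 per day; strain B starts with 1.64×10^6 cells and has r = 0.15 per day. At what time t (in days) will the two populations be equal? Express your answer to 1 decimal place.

Set 179000·e^(0.299t) = 1.64×10^6·e^(0.15t).
e^((0.299 − 0.15)t) = 1.64×10^6/179000 → e^(0.149·t) = 9.162.
0.149·t = ln(9.162) = 2.2151, so t = 2.2151/0.149 = 14.866.

14.9 days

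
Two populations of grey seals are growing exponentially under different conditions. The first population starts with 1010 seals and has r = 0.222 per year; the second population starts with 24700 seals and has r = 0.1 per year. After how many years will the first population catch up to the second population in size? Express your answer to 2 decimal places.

Set 1010·e^(0.222t) = 24700·e^(0.1t).
e^((0.222 − 0.1)t) = 24700/1010 → e^(0.122·t) = 24.455.
0.122·t = ln(24.455) = 3.1969, so t = 3.1969/0.122 = 26.204.

26.20 years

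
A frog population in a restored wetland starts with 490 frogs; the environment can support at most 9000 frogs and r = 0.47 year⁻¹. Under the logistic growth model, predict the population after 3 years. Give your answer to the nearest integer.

1718 frogs

A = (K − N₀)/N₀ = (9000 − 490)/490 = 17.367.
N(t) = K/(1 + A·e^(−rt)) = 9000/(1 + 17.367×e^(−0.47×3)).
e^(−1.41) = 0.24414; denominator = 1 + 17.367×0.24414 = 5.2401.
N = 9000/5.2401 = 1717.52.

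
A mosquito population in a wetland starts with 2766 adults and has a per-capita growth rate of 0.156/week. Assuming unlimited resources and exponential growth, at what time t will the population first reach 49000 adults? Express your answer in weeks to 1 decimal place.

18.4 weeks

Set N₀·e^(rt) = 49000: e^(0.156·t) = 49000/2766 = 17.715.
0.156·t = ln(17.715) = 2.8744, so t = 2.8744/0.156 = 18.426.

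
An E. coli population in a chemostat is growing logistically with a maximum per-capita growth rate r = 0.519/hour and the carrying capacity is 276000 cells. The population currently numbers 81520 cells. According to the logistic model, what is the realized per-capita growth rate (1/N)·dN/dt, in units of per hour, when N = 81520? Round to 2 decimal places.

(1/N)·dN/dt = r(1 − N/K) = 0.519 × (1 − 81520/276000).
= 0.519 × 0.70464 = 0.36571.

0.37 per hour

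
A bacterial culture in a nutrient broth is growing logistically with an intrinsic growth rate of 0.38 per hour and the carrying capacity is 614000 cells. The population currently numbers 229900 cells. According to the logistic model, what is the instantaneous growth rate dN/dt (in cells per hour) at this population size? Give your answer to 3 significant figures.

54700 cells per hour

dN/dt = rN(1 − N/K) = 0.38 × 229900 × (1 − 229900/614000).
1 − 229900/614000 = 0.62557; dN/dt = 0.38 × 229900 × 0.62557 = 54651.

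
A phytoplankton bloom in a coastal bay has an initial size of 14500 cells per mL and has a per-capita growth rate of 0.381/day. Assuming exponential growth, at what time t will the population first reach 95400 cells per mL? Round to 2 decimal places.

Set N₀·e^(rt) = 95400: e^(0.381·t) = 95400/14500 = 6.5793.
0.381·t = ln(6.5793) = 1.8839, so t = 1.8839/0.381 = 4.9447.

4.94 days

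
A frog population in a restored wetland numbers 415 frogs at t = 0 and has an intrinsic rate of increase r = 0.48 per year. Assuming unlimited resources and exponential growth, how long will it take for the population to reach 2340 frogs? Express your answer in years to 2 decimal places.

3.60 years

Set N₀·e^(rt) = 2340: e^(0.48·t) = 2340/415 = 5.6386.
0.48·t = ln(5.6386) = 1.7296, so t = 1.7296/0.48 = 3.6034.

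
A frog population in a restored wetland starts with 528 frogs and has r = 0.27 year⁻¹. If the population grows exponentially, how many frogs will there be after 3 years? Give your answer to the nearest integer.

1187 frogs

N(t) = N₀·e^(rt) = 528 × e^(0.27×3) = 528 × e^0.81.
e^0.81 ≈ 2.2479, so N ≈ 528 × 2.2479 = 1186.9.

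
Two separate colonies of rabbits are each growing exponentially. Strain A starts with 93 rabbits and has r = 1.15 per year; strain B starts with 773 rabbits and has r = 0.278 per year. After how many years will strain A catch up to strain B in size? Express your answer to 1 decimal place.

2.4 years

Set 93·e^(1.15t) = 773·e^(0.278t).
e^((1.15 − 0.278)t) = 773/93 → e^(0.872·t) = 8.3118.
0.872·t = ln(8.3118) = 2.1177, so t = 2.1177/0.872 = 2.4285.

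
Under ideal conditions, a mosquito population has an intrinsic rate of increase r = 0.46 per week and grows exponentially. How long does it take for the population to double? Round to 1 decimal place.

Doubling time t_d = ln(2)/r = 0.6931/0.46 = 1.5068.

1.5 weeks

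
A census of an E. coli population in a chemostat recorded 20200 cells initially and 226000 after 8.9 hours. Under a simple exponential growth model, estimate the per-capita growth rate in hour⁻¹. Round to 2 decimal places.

From N(t) = N₀·e^(rt): e^(r·8.9) = 226000/20200 = 11.188.
r·8.9 = ln(11.188) = 2.4149, so r = 2.4149/8.9 = 0.27133.

0.27 per hour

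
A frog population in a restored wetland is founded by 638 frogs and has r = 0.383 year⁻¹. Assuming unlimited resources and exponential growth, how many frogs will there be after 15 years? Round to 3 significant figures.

N(t) = N₀·e^(rt) = 638 × e^(0.383×15) = 638 × e^5.745.
e^5.745 ≈ 312.62, so N ≈ 638 × 312.62 = 199454.

199000 frogs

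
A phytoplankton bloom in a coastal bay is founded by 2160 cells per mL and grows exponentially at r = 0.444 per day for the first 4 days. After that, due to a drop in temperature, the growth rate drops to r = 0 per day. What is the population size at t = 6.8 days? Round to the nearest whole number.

Phase 1: N(4) = 2160·e^(0.444×4) = 2160·e^1.776 = 12757.4.
Phase 2 runs for 6.8 − 4 = 2.8 days at r = 0.
N(6.8) = 12757.4·e^(0×2.8) = 12757.4·e^0 = 12757.4.

12757 cells per mL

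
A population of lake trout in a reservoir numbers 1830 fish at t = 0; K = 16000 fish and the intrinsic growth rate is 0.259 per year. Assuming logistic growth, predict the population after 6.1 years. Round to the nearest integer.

A = (K − N₀)/N₀ = (16000 − 1830)/1830 = 7.7432.
N(t) = K/(1 + A·e^(−rt)) = 16000/(1 + 7.7432×e^(−0.259×6.1)).
e^(−1.58) = 0.206; denominator = 1 + 7.7432×0.206 = 2.5951.
N = 16000/2.5951 = 6165.56.

6166 fish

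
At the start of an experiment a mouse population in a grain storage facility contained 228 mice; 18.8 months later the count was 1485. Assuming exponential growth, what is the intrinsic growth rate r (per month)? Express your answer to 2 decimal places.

0.10 per month

From N(t) = N₀·e^(rt): e^(r·18.8) = 1485/228 = 6.5132.
r·18.8 = ln(6.5132) = 1.8738, so r = 1.8738/18.8 = 0.099672.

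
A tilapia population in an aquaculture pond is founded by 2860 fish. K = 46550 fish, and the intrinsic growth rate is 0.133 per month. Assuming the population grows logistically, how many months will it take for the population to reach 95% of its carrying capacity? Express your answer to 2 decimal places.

42.64 months

A = (K − N₀)/N₀ = (46550 − 2860)/2860 = 15.276.
Solve 46550/(1 + 15.276·e^(−0.133t)) = 44222.5: 1 + 15.276·e^(−0.133t) = 1.0526, so e^(−0.133t) = 0.00344533.
−0.133·t = ln(0.00344533) = -5.6707, so t = 5.6707/0.133 = 42.637.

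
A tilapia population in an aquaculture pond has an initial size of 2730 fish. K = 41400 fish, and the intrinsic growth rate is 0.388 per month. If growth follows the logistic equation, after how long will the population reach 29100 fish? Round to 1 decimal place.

9.1 months

A = (K − N₀)/N₀ = (41400 − 2730)/2730 = 14.165.
Solve 41400/(1 + 14.165·e^(−0.388t)) = 29100: 1 + 14.165·e^(−0.388t) = 1.4227, so e^(−0.388t) = 0.0298401.
−0.388·t = ln(0.0298401) = -3.5119, so t = 3.5119/0.388 = 9.0513.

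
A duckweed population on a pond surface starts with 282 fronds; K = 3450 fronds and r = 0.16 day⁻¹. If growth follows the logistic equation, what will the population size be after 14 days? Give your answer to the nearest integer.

A = (K − N₀)/N₀ = (3450 − 282)/282 = 11.234.
N(t) = K/(1 + A·e^(−rt)) = 3450/(1 + 11.234×e^(−0.16×14)).
e^(−2.24) = 0.10646; denominator = 1 + 11.234×0.10646 = 2.196.
N = 3450/2.196 = 1571.07.

1571 fronds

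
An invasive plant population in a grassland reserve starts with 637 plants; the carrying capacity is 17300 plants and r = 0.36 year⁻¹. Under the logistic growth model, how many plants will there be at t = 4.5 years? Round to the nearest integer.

2801 plants

A = (K − N₀)/N₀ = (17300 − 637)/637 = 26.159.
N(t) = K/(1 + A·e^(−rt)) = 17300/(1 + 26.159×e^(−0.36×4.5)).
e^(−1.62) = 0.1979; denominator = 1 + 26.159×0.1979 = 6.1767.
N = 17300/6.1767 = 2800.83.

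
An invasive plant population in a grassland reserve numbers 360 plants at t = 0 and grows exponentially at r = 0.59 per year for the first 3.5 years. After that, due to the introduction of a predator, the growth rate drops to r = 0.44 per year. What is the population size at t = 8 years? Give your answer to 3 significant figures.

20600 plants

Phase 1: N(3.5) = 360·e^(0.59×3.5) = 360·e^2.065 = 2838.71.
Phase 2 runs for 8 − 3.5 = 4.5 years at r = 0.44.
N(8) = 2838.71·e^(0.44×4.5) = 2838.71·e^1.98 = 20560.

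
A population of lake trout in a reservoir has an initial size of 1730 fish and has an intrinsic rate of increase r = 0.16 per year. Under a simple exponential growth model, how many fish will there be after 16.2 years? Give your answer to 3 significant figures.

N(t) = N₀·e^(rt) = 1730 × e^(0.16×16.2) = 1730 × e^2.592.
e^2.592 ≈ 13.356, so N ≈ 1730 × 13.356 = 23106.7.

23100 fish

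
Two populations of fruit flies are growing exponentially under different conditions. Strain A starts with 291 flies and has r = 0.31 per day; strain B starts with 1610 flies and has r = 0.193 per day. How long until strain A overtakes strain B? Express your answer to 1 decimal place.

Set 291·e^(0.31t) = 1610·e^(0.193t).
e^((0.31 − 0.193)t) = 1610/291 → e^(0.117·t) = 5.5326.
0.117·t = ln(5.5326) = 1.7107, so t = 1.7107/0.117 = 14.621.

14.6 days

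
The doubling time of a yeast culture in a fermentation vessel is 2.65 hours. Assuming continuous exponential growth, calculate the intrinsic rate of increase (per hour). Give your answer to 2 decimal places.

r = ln(2)/t_d = 0.6931/2.65 = 0.26156.

0.26 per hour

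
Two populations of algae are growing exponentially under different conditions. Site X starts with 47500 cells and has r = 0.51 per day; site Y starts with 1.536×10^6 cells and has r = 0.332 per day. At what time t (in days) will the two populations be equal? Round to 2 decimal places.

19.53 days

Set 47500·e^(0.51t) = 1.536×10^6·e^(0.332t).
e^((0.51 − 0.332)t) = 1.536×10^6/47500 → e^(0.178·t) = 32.337.
0.178·t = ln(32.337) = 3.4762, so t = 3.4762/0.178 = 19.529.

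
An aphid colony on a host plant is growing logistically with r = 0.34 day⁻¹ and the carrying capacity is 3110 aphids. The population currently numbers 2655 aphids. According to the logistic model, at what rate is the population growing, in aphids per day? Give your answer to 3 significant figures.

dN/dt = rN(1 − N/K) = 0.34 × 2655 × (1 − 2655/3110).
1 − 2655/3110 = 0.1463; dN/dt = 0.34 × 2655 × 0.1463 = 132.07.

132 aphids per day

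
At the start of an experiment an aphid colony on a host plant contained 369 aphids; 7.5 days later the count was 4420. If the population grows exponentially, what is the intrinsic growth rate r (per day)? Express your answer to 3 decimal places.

From N(t) = N₀·e^(rt): e^(r·7.5) = 4420/369 = 11.978.
r·7.5 = ln(11.978) = 2.4831, so r = 2.4831/7.5 = 0.33108.

0.331 per day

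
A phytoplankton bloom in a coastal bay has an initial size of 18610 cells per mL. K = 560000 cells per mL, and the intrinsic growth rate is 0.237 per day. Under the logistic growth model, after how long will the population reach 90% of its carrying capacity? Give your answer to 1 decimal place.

23.5 days

A = (K − N₀)/N₀ = (560000 − 18610)/18610 = 29.091.
Solve 560000/(1 + 29.091·e^(−0.237t)) = 504000: 1 + 29.091·e^(−0.237t) = 1.1111, so e^(−0.237t) = 0.00381939.
−0.237·t = ln(0.00381939) = -5.5677, so t = 5.5677/0.237 = 23.492.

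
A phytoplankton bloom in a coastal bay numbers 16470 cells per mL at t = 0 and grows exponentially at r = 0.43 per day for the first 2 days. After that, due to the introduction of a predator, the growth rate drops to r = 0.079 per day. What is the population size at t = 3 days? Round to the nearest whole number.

Phase 1: N(2) = 16470·e^(0.43×2) = 16470·e^0.86 = 38921.3.
Phase 2 runs for 3 − 2 = 1 days at r = 0.079.
N(3) = 38921.3·e^(0.079×1) = 38921.3·e^0.079 = 42120.8.

42121 cells per mL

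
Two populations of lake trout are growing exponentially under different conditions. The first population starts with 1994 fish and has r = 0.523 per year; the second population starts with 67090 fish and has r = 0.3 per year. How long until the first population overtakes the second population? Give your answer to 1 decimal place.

Set 1994·e^(0.523t) = 67090·e^(0.3t).
e^((0.523 − 0.3)t) = 67090/1994 → e^(0.223·t) = 33.646.
0.223·t = ln(33.646) = 3.5159, so t = 3.5159/0.223 = 15.766.

15.8 years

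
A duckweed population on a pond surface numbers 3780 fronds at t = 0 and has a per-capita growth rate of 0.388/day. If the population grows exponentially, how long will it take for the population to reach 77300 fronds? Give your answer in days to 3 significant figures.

7.78 days

Set N₀·e^(rt) = 77300: e^(0.388·t) = 77300/3780 = 20.45.
0.388·t = ln(20.45) = 3.018, so t = 3.018/0.388 = 7.7783.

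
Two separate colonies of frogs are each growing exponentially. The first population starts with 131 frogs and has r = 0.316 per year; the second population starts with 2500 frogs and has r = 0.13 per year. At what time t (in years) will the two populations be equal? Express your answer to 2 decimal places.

Set 131·e^(0.316t) = 2500·e^(0.13t).
e^((0.316 − 0.13)t) = 2500/131 → e^(0.186·t) = 19.084.
0.186·t = ln(19.084) = 2.9488, so t = 2.9488/0.186 = 15.854.

15.85 years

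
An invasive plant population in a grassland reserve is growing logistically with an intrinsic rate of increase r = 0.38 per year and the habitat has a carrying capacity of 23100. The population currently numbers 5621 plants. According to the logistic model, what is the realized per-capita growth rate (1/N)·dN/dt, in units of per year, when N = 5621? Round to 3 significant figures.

0.288 per year

(1/N)·dN/dt = r(1 − N/K) = 0.38 × (1 − 5621/23100).
= 0.38 × 0.75667 = 0.28753.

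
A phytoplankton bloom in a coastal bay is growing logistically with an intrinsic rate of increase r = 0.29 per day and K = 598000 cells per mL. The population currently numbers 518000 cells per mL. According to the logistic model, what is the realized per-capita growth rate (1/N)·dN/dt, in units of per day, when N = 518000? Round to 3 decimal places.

0.039 per day

(1/N)·dN/dt = r(1 − N/K) = 0.29 × (1 − 518000/598000).
= 0.29 × 0.13378 = 0.038796.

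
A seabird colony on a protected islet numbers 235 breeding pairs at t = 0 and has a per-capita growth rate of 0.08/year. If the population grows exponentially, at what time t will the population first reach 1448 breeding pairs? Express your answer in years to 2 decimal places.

Set N₀·e^(rt) = 1448: e^(0.08·t) = 1448/235 = 6.1617.
0.08·t = ln(6.1617) = 1.8184, so t = 1.8184/0.08 = 22.729.

22.73 years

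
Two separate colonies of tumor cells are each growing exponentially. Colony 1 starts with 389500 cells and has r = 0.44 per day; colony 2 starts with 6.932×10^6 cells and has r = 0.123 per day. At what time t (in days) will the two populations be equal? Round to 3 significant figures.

9.08 days

Set 389500·e^(0.44t) = 6.932×10^6·e^(0.123t).
e^((0.44 − 0.123)t) = 6.932×10^6/389500 → e^(0.317·t) = 17.797.
0.317·t = ln(17.797) = 2.879, so t = 2.879/0.317 = 9.0821.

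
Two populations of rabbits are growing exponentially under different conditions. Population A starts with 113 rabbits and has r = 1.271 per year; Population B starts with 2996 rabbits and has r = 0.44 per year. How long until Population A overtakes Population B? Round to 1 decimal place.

Set 113·e^(1.271t) = 2996·e^(0.44t).
e^((1.271 − 0.44)t) = 2996/113 → e^(0.831·t) = 26.513.
0.831·t = ln(26.513) = 3.2776, so t = 3.2776/0.831 = 3.9442.

3.9 years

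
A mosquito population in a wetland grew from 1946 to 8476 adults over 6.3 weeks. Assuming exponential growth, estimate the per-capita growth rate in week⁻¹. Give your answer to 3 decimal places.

0.234 per week

From N(t) = N₀·e^(rt): e^(r·6.3) = 8476/1946 = 4.3556.
r·6.3 = ln(4.3556) = 1.4715, so r = 1.4715/6.3 = 0.23357.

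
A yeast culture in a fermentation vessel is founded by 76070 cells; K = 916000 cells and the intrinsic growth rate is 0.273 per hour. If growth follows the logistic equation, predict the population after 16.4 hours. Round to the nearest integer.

A = (K − N₀)/N₀ = (916000 − 76070)/76070 = 11.042.
N(t) = K/(1 + A·e^(−rt)) = 916000/(1 + 11.042×e^(−0.273×16.4)).
e^(−4.477) = 0.011365; denominator = 1 + 11.042×0.011365 = 1.1255.
N = 916000/1.1255 = 813868.

813868 cells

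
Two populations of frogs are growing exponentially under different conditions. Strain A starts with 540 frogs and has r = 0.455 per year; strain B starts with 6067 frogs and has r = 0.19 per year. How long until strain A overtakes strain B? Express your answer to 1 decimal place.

9.1 years

Set 540·e^(0.455t) = 6067·e^(0.19t).
e^((0.455 − 0.19)t) = 6067/540 → e^(0.265·t) = 11.235.
0.265·t = ln(11.235) = 2.4191, so t = 2.4191/0.265 = 9.1285.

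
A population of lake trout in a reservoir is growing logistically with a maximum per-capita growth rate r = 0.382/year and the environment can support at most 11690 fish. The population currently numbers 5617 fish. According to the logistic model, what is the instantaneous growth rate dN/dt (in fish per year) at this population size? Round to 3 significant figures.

dN/dt = rN(1 − N/K) = 0.382 × 5617 × (1 − 5617/11690).
1 − 5617/11690 = 0.5195; dN/dt = 0.382 × 5617 × 0.5195 = 1114.7.

1110 fish per year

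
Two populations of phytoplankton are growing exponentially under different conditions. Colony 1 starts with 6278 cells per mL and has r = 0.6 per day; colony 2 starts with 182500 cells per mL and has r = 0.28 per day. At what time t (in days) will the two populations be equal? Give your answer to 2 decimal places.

Set 6278·e^(0.6t) = 182500·e^(0.28t).
e^((0.6 − 0.28)t) = 182500/6278 → e^(0.32·t) = 29.07.
0.32·t = ln(29.07) = 3.3697, so t = 3.3697/0.32 = 10.53.

10.53 days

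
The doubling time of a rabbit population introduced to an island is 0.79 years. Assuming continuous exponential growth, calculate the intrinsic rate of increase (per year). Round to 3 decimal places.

0.877 per year

r = ln(2)/t_d = 0.6931/0.79 = 0.8774.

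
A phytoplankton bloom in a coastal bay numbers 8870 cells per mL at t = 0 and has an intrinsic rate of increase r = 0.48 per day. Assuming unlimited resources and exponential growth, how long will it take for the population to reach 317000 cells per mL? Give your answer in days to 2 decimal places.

Set N₀·e^(rt) = 317000: e^(0.48·t) = 317000/8870 = 35.738.
0.48·t = ln(35.738) = 3.5762, so t = 3.5762/0.48 = 7.4505.

7.45 days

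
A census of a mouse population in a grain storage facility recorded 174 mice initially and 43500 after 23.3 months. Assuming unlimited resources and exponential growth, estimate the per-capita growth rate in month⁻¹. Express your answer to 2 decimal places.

From N(t) = N₀·e^(rt): e^(r·23.3) = 43500/174 = 250.
r·23.3 = ln(250) = 5.5215, so r = 5.5215/23.3 = 0.23697.

0.24 per month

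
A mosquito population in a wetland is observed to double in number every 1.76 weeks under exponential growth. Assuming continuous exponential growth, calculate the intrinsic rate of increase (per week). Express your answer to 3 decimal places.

0.394 per week

r = ln(2)/t_d = 0.6931/1.76 = 0.39383.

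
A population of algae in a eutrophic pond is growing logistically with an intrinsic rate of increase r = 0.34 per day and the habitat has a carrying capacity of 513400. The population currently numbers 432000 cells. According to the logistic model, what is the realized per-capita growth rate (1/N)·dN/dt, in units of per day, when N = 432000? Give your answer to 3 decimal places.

(1/N)·dN/dt = r(1 − N/K) = 0.34 × (1 − 432000/513400).
= 0.34 × 0.15855 = 0.053907.

0.054 per day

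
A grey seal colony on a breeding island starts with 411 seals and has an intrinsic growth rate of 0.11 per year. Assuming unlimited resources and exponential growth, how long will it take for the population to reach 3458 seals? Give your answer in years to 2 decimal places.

Set N₀·e^(rt) = 3458: e^(0.11·t) = 3458/411 = 8.4136.
0.11·t = ln(8.4136) = 2.1299, so t = 2.1299/0.11 = 19.362.

19.36 years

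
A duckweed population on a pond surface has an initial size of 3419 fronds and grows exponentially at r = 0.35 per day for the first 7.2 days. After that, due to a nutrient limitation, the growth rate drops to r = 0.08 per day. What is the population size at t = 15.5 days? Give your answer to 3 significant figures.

82500 fronds

Phase 1: N(7.2) = 3419·e^(0.35×7.2) = 3419·e^2.52 = 42493.4.
Phase 2 runs for 15.5 − 7.2 = 8.3 days at r = 0.08.
N(15.5) = 42493.4·e^(0.08×8.3) = 42493.4·e^0.664 = 82545.4.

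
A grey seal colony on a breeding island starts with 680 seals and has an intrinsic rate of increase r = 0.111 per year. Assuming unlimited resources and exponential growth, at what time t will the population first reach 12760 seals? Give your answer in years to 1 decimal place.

Set N₀·e^(rt) = 12760: e^(0.111·t) = 12760/680 = 18.765.
0.111·t = ln(18.765) = 2.932, so t = 2.932/0.111 = 26.414.

26.4 years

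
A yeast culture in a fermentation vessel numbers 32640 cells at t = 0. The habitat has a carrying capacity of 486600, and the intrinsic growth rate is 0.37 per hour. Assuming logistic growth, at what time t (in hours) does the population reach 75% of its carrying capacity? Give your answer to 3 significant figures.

A = (K − N₀)/N₀ = (486600 − 32640)/32640 = 13.908.
Solve 486600/(1 + 13.908·e^(−0.37t)) = 364950: 1 + 13.908·e^(−0.37t) = 1.3333, so e^(−0.37t) = 0.0239669.
−0.37·t = ln(0.0239669) = -3.7311, so t = 3.7311/0.37 = 10.084.

10.1 hours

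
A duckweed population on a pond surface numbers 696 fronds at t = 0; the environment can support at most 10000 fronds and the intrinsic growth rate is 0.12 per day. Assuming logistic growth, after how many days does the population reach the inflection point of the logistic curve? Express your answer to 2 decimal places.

21.61 days

Logistic growth is fastest at N = K/2 = 5000.
A = (K − N₀)/N₀ = 13.368. Set K/(1 + A·e^(−rt)) = K/2 → A·e^(−rt) = 1.
e^(−0.12t) = 1/13.368 = 0.0748065, so t = ln(13.368)/0.12 = 2.5929/0.12 = 21.607.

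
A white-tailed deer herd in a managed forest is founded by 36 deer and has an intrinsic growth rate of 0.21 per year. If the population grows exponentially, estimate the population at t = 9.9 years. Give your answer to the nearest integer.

288 deer

N(t) = N₀·e^(rt) = 36 × e^(0.21×9.9) = 36 × e^2.079.
e^2.079 ≈ 7.9965, so N ≈ 36 × 7.9965 = 287.873.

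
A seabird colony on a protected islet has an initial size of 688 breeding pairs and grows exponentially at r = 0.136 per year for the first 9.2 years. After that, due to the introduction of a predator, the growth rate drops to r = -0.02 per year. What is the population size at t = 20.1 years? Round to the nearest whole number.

1933 breeding pairs

Phase 1: N(9.2) = 688·e^(0.136×9.2) = 688·e^1.251 = 2404.24.
Phase 2 runs for 20.1 − 9.2 = 10.9 years at r = -0.02.
N(20.1) = 2404.24·e^(-0.02×10.9) = 2404.24·e^-0.218 = 1933.31.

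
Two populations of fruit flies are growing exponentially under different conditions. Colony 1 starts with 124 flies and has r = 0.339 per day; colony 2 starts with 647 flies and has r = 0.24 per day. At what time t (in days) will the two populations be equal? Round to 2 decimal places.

16.69 days

Set 124·e^(0.339t) = 647·e^(0.24t).
e^((0.339 − 0.24)t) = 647/124 → e^(0.099·t) = 5.2177.
0.099·t = ln(5.2177) = 1.6521, so t = 1.6521/0.099 = 16.688.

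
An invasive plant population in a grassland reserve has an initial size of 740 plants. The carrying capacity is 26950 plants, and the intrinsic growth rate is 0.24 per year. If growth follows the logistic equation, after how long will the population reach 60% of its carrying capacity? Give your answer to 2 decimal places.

16.55 years

A = (K − N₀)/N₀ = (26950 − 740)/740 = 35.419.
Solve 26950/(1 + 35.419·e^(−0.24t)) = 16170: 1 + 35.419·e^(−0.24t) = 1.6667, so e^(−0.24t) = 0.0188223.
−0.24·t = ln(0.0188223) = -3.9727, so t = 3.9727/0.24 = 16.553.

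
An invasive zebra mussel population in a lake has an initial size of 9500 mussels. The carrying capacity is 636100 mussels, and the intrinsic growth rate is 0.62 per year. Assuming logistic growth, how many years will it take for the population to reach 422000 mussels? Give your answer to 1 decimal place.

7.9 years

A = (K − N₀)/N₀ = (636100 − 9500)/9500 = 65.958.
Solve 636100/(1 + 65.958·e^(−0.62t)) = 422000: 1 + 65.958·e^(−0.62t) = 1.5073, so e^(−0.62t) = 0.00769197.
−0.62·t = ln(0.00769197) = -4.8676, so t = 4.8676/0.62 = 7.8509.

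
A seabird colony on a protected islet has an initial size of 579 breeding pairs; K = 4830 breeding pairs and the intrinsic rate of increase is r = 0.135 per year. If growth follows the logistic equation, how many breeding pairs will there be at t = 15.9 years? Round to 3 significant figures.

A = (K − N₀)/N₀ = (4830 − 579)/579 = 7.342.
N(t) = K/(1 + A·e^(−rt)) = 4830/(1 + 7.342×e^(−0.135×15.9)).
e^(−2.147) = 0.11689; denominator = 1 + 7.342×0.11689 = 1.8582.
N = 4830/1.8582 = 2599.26.

2600 breeding pairs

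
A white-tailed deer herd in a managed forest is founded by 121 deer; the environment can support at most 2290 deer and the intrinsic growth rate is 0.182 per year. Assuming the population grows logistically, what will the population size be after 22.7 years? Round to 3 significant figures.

A = (K − N₀)/N₀ = (2290 − 121)/121 = 17.926.
N(t) = K/(1 + A·e^(−rt)) = 2290/(1 + 17.926×e^(−0.182×22.7)).
e^(−4.131) = 0.01606; denominator = 1 + 17.926×0.01606 = 1.2879.
N = 2290/1.2879 = 1778.1.

1780 deer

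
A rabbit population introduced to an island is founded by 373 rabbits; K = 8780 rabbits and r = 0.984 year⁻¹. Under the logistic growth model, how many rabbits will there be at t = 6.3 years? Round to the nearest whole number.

A = (K − N₀)/N₀ = (8780 − 373)/373 = 22.539.
N(t) = K/(1 + A·e^(−rt)) = 8780/(1 + 22.539×e^(−0.984×6.3)).
e^(−6.199) = 0.0020311; denominator = 1 + 22.539×0.0020311 = 1.0458.
N = 8780/1.0458 = 8395.67.

8396 rabbits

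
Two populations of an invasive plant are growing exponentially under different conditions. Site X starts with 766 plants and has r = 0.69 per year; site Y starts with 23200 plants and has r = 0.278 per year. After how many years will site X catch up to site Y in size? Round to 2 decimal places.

Set 766·e^(0.69t) = 23200·e^(0.278t).
e^((0.69 − 0.278)t) = 23200/766 → e^(0.412·t) = 30.287.
0.412·t = ln(30.287) = 3.4107, so t = 3.4107/0.412 = 8.2785.

8.28 years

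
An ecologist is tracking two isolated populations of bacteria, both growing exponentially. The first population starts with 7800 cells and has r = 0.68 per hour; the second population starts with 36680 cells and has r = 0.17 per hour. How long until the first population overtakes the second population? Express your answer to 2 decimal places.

3.04 hours

Set 7800·e^(0.68t) = 36680·e^(0.17t).
e^((0.68 − 0.17)t) = 36680/7800 → e^(0.51·t) = 4.7026.
0.51·t = ln(4.7026) = 1.5481, so t = 1.5481/0.51 = 3.0355.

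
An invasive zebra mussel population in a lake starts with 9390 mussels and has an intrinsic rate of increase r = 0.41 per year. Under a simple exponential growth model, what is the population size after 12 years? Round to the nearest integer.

N(t) = N₀·e^(rt) = 9390 × e^(0.41×12) = 9390 × e^4.92.
e^4.92 ≈ 137, so N ≈ 9390 × 137 = 1.286455×10^6.

1286455 mussels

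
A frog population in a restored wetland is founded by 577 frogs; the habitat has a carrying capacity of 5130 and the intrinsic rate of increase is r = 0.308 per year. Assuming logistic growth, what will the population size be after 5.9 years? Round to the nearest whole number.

2248 frogs

A = (K − N₀)/N₀ = (5130 − 577)/577 = 7.8908.
N(t) = K/(1 + A·e^(−rt)) = 5130/(1 + 7.8908×e^(−0.308×5.9)).
e^(−1.817) = 0.16248; denominator = 1 + 7.8908×0.16248 = 2.2821.
N = 5130/2.2821 = 2247.93.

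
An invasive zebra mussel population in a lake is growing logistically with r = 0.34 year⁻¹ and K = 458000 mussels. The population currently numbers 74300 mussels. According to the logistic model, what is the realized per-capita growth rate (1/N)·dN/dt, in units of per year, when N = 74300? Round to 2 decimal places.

0.28 per year

(1/N)·dN/dt = r(1 − N/K) = 0.34 × (1 − 74300/458000).
= 0.34 × 0.83777 = 0.28484.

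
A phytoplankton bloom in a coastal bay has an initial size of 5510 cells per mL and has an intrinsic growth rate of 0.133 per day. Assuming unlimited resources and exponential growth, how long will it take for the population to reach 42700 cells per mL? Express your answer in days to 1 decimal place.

15.4 days

Set N₀·e^(rt) = 42700: e^(0.133·t) = 42700/5510 = 7.7495.
0.133·t = ln(7.7495) = 2.0476, so t = 2.0476/0.133 = 15.396.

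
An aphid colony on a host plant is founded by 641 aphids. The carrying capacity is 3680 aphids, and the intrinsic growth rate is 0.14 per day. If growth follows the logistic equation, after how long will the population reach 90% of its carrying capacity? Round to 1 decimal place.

A = (K − N₀)/N₀ = (3680 − 641)/641 = 4.741.
Solve 3680/(1 + 4.741·e^(−0.14t)) = 3312: 1 + 4.741·e^(−0.14t) = 1.1111, so e^(−0.14t) = 0.0234361.
−0.14·t = ln(0.0234361) = -3.7535, so t = 3.7535/0.14 = 26.811.

26.8 days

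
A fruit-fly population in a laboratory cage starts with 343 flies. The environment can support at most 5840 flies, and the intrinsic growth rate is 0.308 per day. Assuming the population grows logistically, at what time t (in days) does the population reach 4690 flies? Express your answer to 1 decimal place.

A = (K − N₀)/N₀ = (5840 − 343)/343 = 16.026.
Solve 5840/(1 + 16.026·e^(−0.308t)) = 4690: 1 + 16.026·e^(−0.308t) = 1.2452, so e^(−0.308t) = 0.0153001.
−0.308·t = ln(0.0153001) = -4.1799, so t = 4.1799/0.308 = 13.571.

13.6 days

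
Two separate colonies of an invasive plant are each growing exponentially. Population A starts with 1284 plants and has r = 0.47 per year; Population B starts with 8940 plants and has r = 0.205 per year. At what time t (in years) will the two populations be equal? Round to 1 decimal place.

Set 1284·e^(0.47t) = 8940·e^(0.205t).
e^((0.47 − 0.205)t) = 8940/1284 → e^(0.265·t) = 6.9626.
0.265·t = ln(6.9626) = 1.9406, so t = 1.9406/0.265 = 7.3229.

7.3 years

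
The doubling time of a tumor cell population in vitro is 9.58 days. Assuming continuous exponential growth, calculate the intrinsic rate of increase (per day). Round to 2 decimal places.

r = ln(2)/t_d = 0.6931/9.58 = 0.072354.

0.07 per day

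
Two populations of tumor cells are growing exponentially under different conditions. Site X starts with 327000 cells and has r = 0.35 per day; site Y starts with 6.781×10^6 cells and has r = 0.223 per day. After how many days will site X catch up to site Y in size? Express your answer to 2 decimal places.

23.87 days

Set 327000·e^(0.35t) = 6.781×10^6·e^(0.223t).
e^((0.35 − 0.223)t) = 6.781×10^6/327000 → e^(0.127·t) = 20.737.
0.127·t = ln(20.737) = 3.0319, so t = 3.0319/0.127 = 23.873.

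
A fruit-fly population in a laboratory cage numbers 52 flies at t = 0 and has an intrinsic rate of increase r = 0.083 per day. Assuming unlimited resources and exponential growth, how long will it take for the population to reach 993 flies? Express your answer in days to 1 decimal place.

35.5 days

Set N₀·e^(rt) = 993: e^(0.083·t) = 993/52 = 19.096.
0.083·t = ln(19.096) = 2.9495, so t = 2.9495/0.083 = 35.536.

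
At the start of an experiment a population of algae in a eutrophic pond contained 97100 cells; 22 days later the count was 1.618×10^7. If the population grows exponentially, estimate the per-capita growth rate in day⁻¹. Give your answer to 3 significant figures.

From N(t) = N₀·e^(rt): e^(r·22) = 1.618×10^7/97100 = 166.63.
r·22 = ln(166.63) = 5.1158, so r = 5.1158/22 = 0.23254.

0.233 per day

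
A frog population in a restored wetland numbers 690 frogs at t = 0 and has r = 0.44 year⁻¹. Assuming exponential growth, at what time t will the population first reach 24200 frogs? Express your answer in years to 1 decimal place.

8.1 years

Set N₀·e^(rt) = 24200: e^(0.44·t) = 24200/690 = 35.072.
0.44·t = ln(35.072) = 3.5574, so t = 3.5574/0.44 = 8.085.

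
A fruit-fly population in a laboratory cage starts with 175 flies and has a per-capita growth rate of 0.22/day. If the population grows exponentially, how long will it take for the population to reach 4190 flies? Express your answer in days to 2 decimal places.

Set N₀·e^(rt) = 4190: e^(0.22·t) = 4190/175 = 23.943.
0.22·t = ln(23.943) = 3.1757, so t = 3.1757/0.22 = 14.435.

14.43 days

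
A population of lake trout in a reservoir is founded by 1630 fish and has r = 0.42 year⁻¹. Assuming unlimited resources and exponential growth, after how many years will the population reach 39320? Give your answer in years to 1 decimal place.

Set N₀·e^(rt) = 39320: e^(0.42·t) = 39320/1630 = 24.123.
0.42·t = ln(24.123) = 3.1832, so t = 3.1832/0.42 = 7.5789.

7.6 years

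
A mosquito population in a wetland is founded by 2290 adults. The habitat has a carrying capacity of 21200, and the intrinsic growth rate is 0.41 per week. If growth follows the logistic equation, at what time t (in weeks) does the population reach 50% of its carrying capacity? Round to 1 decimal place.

5.1 weeks

A = (K − N₀)/N₀ = (21200 − 2290)/2290 = 8.2576.
Solve 21200/(1 + 8.2576·e^(−0.41t)) = 10600: 1 + 8.2576·e^(−0.41t) = 2, so e^(−0.41t) = 0.1211.
−0.41·t = ln(0.1211) = -2.1111, so t = 2.1111/0.41 = 5.1491.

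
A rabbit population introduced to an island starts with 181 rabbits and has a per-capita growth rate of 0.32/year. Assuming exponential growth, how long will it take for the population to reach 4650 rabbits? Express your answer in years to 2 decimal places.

10.14 years

Set N₀·e^(rt) = 4650: e^(0.32·t) = 4650/181 = 25.691.
0.32·t = ln(25.691) = 3.2461, so t = 3.2461/0.32 = 10.144.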